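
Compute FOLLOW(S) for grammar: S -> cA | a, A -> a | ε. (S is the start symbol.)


$ ∈ FOLLOW(S). For each A -> αBβ: add FIRST(β)\{ε} to FOLLOW(B); if β nullable, add FOLLOW(A).
FOLLOW(S) = {$}


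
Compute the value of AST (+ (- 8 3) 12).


Evaluate inner: (- 8 3) = 5
Evaluate root: (+ 5 12) = 17
Result: 17


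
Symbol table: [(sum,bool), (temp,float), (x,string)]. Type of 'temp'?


Lookup 'temp' → type float


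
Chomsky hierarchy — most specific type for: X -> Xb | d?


Left-linear: every RHS is a terminal or one nonterminal followed by a terminal
Classification: Type 3 (Regular)


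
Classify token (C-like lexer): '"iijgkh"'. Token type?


Pattern: double-quoted sequence
Type: STRING_LITERAL


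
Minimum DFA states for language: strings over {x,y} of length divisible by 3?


Track length mod 3: states 0..2, accept at 0
Minimal DFA: 3 states


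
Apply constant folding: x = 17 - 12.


17 - 12 = 5 at compile time
Optimized: x = 5


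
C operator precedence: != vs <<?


'<<' is shift (level 8); '!=' is equality (level 6)
Higher level binds tighter
'<<' has higher precedence than '!='


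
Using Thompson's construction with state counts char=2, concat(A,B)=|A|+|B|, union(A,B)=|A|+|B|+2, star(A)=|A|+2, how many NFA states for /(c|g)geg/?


Syntax tree has 5 char leaf(s), 1 union(s), 0 star(s)
chars contribute 5×2 = 10; each union adds +2; each star adds +2
Total: 10 + 2 + 0 = 12 states


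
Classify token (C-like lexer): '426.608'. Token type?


Pattern: digits with a decimal point
Type: FLOAT_LITERAL


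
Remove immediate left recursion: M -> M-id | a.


Left-recursive alternatives: M-id; non-recursive: a
Introduce M': M -> aM', M' -> -idM' | ε


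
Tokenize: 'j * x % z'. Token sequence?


Scan left to right, longest-match per lexeme
Tokens: ID(j), OP(*), ID(x), OP(%), ID(z)


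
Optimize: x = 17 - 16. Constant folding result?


17 - 16 = 1 at compile time
Optimized: x = 1


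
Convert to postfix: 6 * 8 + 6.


Left to right (same or higher precedence on left)
Postfix: 6 8 * 6 +


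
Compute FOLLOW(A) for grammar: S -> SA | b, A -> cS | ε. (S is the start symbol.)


$ ∈ FOLLOW(S). For each A -> αBβ: add FIRST(β)\{ε} to FOLLOW(B); if β nullable, add FOLLOW(A).
FOLLOW(A) = {$, c}


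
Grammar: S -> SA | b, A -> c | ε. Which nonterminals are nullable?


A nonterminal is nullable iff some alternative derives ε (directly, or every symbol in it is nullable)
Nullable: {A}


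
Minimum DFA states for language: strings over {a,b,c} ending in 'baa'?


Track the longest suffix of input matching a prefix of 'baa': 4 classes (prefixes of length 0..3)
Minimal DFA: 4 states


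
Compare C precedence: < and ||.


'<' is relational (level 7); '||' is logical OR (level 1)
Higher level binds tighter
'<' has higher precedence than '||'


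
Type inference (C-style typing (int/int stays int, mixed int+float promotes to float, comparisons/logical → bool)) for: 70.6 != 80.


Operand types: float != int
Rule: comparison yields bool
Result type: bool


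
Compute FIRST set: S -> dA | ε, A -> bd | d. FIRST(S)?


Per alternative of S: FIRST(dA) = {d}; FIRST(ε) = {ε}
FIRST(S) = {d, ε}


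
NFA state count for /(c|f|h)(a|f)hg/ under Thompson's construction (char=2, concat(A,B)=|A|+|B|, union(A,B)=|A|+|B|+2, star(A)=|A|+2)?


Syntax tree has 7 char leaf(s), 3 union(s), 0 star(s)
chars contribute 7×2 = 14; each union adds +2; each star adds +2
Total: 14 + 6 + 0 = 20 states


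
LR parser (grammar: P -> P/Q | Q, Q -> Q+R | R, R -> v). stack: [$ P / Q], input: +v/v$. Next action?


'+' can extend Q; shift to build Q -> Q+R
Action: shift


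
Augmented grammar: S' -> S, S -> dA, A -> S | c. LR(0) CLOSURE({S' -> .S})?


Start: S' -> .S
For each item with dot before a nonterminal B, add B -> .γ for every B-production
Closure: [S' -> .S, S -> .dA]


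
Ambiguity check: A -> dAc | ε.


balanced d^n…c^n: each string has a unique parse
Unambiguous


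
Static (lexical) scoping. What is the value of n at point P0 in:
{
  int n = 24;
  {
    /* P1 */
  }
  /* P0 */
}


n declared in the same block as P0
n = 24


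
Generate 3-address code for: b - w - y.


Break into single-operator statements:
t1 = b - w
t2 = t1 - y


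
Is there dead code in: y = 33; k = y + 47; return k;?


y is read by k's definition; k is returned
No dead code


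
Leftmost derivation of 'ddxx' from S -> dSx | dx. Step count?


Derivation: S => dSx => ddxx
Steps: 2


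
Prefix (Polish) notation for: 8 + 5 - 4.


left-to-right (same/higher precedence on left): tree is (- (+ 8 5) 4)
Prefix: - + 8 5 4


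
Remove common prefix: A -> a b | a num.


Common prefix: 'a'
Factored: A -> a A', A' -> b | num


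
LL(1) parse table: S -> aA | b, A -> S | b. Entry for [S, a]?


For [S, a]: 'a' ∈ FIRST(aA)
Entry: S -> aA


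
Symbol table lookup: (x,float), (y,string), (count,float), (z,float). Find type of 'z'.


Lookup 'z' → type float


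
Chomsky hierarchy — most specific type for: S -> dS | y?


Right-linear: every RHS is a terminal or a terminal followed by one nonterminal
Classification: Type 3 (Regular)


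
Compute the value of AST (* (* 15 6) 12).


Evaluate inner: (* 15 6) = 90
Evaluate root: (* 90 12) = 1080
Result: 1080


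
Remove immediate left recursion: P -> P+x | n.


Left-recursive alternatives: P+x; non-recursive: n
Introduce P': P -> nP', P' -> +xP' | ε


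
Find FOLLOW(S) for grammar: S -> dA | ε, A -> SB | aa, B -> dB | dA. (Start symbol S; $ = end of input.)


$ ∈ FOLLOW(S). For each A -> αBβ: add FIRST(β)\{ε} to FOLLOW(B); if β nullable, add FOLLOW(A).
FOLLOW(S) = {$, d}


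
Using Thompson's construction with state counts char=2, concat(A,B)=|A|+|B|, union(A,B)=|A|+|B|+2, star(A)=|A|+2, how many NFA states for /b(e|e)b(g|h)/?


Syntax tree has 6 char leaf(s), 2 union(s), 0 star(s)
chars contribute 6×2 = 12; each union adds +2; each star adds +2
Total: 12 + 4 + 0 = 16 states


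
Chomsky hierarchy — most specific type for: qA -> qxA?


LHS has context (more than one symbol) and |LHS| ≤ |RHS|
Classification: Type 1 (Context-Sensitive)


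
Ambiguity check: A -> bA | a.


right-linear, alternatives start with distinct terminals 'b' vs 'a': unique leftmost derivation
Unambiguous


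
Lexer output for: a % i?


Scan left to right, longest-match per lexeme
Tokens: ID(a), OP(%), ID(i)


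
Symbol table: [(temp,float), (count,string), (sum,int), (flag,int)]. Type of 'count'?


Lookup 'count' → type string


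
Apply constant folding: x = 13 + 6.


13 + 6 = 19 at compile time
Optimized: x = 19


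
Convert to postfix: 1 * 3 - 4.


Left to right (same or higher precedence on left)
Postfix: 1 3 * 4 -


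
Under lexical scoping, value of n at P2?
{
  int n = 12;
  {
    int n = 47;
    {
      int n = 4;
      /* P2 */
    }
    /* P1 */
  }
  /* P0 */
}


n declared in the same block as P2
n = 4


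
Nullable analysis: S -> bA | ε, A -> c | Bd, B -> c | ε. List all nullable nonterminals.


A nonterminal is nullable iff some alternative derives ε (directly, or every symbol in it is nullable)
Nullable: {B, S}


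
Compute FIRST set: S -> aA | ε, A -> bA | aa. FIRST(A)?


Per alternative of A: FIRST(bA) = {b}; FIRST(aa) = {a}
FIRST(A) = {a, b}


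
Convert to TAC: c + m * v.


Break into single-operator statements:
t1 = m * v
t2 = c + t1


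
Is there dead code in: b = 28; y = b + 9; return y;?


b is read by y's definition; y is returned
No dead code


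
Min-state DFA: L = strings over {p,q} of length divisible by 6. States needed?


Track length mod 6: states 0..5, accept at 0
Minimal DFA: 6 states


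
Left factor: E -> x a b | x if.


Common prefix: 'x'
Factored: E -> x E', E' -> a b | if


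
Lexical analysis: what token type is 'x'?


Pattern: letter/underscore followed by alphanumerics, not a keyword
Type: IDENTIFIER


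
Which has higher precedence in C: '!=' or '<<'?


'<<' is shift (level 8); '!=' is equality (level 6)
Higher level binds tighter
'<<' has higher precedence than '!='


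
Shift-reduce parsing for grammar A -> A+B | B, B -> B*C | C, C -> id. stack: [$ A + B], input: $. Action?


handle 'A+B' on top; lookahead ∈ FOLLOW(A) = {+, $}
Action: reduce (A -> A+B)


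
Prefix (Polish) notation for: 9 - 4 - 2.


left-to-right (same/higher precedence on left): tree is (- (- 9 4) 2)
Prefix: - - 9 4 2


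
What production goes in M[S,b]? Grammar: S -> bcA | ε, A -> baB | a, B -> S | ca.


For [S, b]: 'b' ∈ FIRST(bcA)
Entry: S -> bcA


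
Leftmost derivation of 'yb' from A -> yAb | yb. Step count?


Derivation: A => yb
Steps: 1


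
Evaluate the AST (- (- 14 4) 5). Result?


Evaluate inner: (- 14 4) = 10
Evaluate root: (- 10 5) = 5
Result: 5


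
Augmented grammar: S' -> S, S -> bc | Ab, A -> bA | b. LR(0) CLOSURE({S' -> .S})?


Start: S' -> .S
For each item with dot before a nonterminal B, add B -> .γ for every B-production
Closure: [S' -> .S, S -> .bc, S -> .Ab, A -> .bA, A -> .b]


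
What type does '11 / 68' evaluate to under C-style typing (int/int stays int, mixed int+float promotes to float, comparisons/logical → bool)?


Operand types: int / int
Rule: mixed int/float promotes to float; int/int stays int
Result type: int


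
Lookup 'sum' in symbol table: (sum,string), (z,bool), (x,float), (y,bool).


Lookup 'sum' → type string


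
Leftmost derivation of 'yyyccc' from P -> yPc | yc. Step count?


Derivation: P => yPc => yyPcc => yyyccc
Steps: 3


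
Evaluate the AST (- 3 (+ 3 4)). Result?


Evaluate inner: (+ 3 4) = 7
Evaluate root: (- 3 7) = -4
Result: -4


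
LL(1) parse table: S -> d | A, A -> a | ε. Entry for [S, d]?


For [S, d]: 'd' ∈ FIRST(d)
Entry: S -> d


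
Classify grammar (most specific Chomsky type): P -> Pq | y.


Left-linear: every RHS is a terminal or one nonterminal followed by a terminal
Classification: Type 3 (Regular)


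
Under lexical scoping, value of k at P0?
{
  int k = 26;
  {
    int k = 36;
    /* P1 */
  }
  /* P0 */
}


k declared in the same block as P0
k = 26


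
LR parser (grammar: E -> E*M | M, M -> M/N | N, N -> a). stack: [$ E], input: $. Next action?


start symbol E on stack, input exhausted
Action: accept


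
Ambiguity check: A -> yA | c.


right-linear, alternatives start with distinct terminals 'y' vs 'c': unique leftmost derivation
Unambiguous


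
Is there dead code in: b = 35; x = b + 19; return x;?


b is read by x's definition; x is returned
No dead code


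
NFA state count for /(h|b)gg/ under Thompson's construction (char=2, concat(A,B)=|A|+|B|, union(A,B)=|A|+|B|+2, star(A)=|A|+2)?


Syntax tree has 4 char leaf(s), 1 union(s), 0 star(s)
chars contribute 4×2 = 8; each union adds +2; each star adds +2
Total: 8 + 2 + 0 = 10 states


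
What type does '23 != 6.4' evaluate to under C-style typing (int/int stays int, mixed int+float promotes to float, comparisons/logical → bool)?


Operand types: int != float
Rule: comparison yields bool
Result type: bool


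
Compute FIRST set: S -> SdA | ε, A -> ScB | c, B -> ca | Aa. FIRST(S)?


Per alternative of S: FIRST(SdA) = {d}; FIRST(ε) = {ε}
FIRST(S) = {d, ε}


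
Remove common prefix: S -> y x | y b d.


Common prefix: 'y'
Factored: S -> y S', S' -> x | b d


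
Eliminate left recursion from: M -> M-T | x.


Left-recursive alternatives: M-T; non-recursive: x
Introduce M': M -> xM', M' -> -TM' | ε


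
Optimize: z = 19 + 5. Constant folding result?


19 + 5 = 24 at compile time
Optimized: z = 24


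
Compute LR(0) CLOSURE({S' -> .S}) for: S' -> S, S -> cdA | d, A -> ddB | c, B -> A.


Start: S' -> .S
For each item with dot before a nonterminal B, add B -> .γ for every B-production
Closure: [S' -> .S, S -> .cdA, S -> .d]


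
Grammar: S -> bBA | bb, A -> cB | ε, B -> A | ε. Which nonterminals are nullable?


A nonterminal is nullable iff some alternative derives ε (directly, or every symbol in it is nullable)
Nullable: {A, B}


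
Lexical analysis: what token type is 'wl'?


Pattern: letter/underscore followed by alphanumerics, not a keyword
Type: IDENTIFIER


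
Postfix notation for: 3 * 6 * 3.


Left to right (same or higher precedence on left)
Postfix: 3 6 * 3 *


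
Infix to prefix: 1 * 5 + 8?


left-to-right (same/higher precedence on left): tree is (+ (* 1 5) 8)
Prefix: + * 1 5 8


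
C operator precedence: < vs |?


'<' is relational (level 7); '|' is bitwise OR (level 3)
Higher level binds tighter
'<' has higher precedence than '|'


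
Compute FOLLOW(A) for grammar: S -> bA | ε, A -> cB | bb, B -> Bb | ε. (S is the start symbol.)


$ ∈ FOLLOW(S). For each A -> αBβ: add FIRST(β)\{ε} to FOLLOW(B); if β nullable, add FOLLOW(A).
FOLLOW(A) = {$}


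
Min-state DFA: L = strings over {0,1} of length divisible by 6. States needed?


Track length mod 6: states 0..5, accept at 0
Minimal DFA: 6 states


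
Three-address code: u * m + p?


Break into single-operator statements:
t1 = u * m
t2 = t1 + p


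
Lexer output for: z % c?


Scan left to right, longest-match per lexeme
Tokens: ID(z), OP(%), ID(c)


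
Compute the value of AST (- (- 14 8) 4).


Evaluate inner: (- 14 8) = 6
Evaluate root: (- 6 4) = 2
Result: 2


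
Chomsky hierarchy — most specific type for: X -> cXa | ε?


Single nonterminal LHS, but c^n a^n is not regular
Classification: Type 2 (Context-Free)


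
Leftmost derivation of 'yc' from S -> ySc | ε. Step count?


Derivation: S => ySc => yc
Steps: 2


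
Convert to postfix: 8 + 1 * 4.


* has higher precedence, evaluate 1*4 first
Postfix: 8 1 4 * +


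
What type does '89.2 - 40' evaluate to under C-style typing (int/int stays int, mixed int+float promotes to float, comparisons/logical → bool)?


Operand types: float - int
Rule: mixed int/float promotes to float; int/int stays int
Result type: float


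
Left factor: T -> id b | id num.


Common prefix: 'id'
Factored: T -> id T', T' -> b | num


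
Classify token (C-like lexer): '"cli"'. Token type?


Pattern: double-quoted sequence
Type: STRING_LITERAL


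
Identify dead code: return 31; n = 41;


statement follows a return and is unreachable
Dead: 'n = 41'


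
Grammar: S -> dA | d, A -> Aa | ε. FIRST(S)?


Per alternative of S: FIRST(dA) = {d}; FIRST(d) = {d}
FIRST(S) = {d}


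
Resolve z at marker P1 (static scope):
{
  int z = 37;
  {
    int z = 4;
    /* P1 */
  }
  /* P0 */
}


z declared in the same block as P1
z = 4


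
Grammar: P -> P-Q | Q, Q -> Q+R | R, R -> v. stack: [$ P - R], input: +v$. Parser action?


'R' (not preceded by Q+) is the handle for Q -> R
Action: reduce (Q -> R)


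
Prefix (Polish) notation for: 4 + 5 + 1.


left-to-right (same/higher precedence on left): tree is (+ (+ 4 5) 1)
Prefix: + + 4 5 1


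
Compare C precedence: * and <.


'*' is multiplicative (level 10); '<' is relational (level 7)
Higher level binds tighter
'*' has higher precedence than '<'


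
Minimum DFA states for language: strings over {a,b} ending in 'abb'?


Track the longest suffix of input matching a prefix of 'abb': 4 classes (prefixes of length 0..3)
Minimal DFA: 4 states


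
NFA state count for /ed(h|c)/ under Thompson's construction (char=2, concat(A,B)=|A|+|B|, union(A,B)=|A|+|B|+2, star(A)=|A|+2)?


Syntax tree has 4 char leaf(s), 1 union(s), 0 star(s)
chars contribute 4×2 = 8; each union adds +2; each star adds +2
Total: 8 + 2 + 0 = 10 states


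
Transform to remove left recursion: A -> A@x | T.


Left-recursive alternatives: A@x; non-recursive: T
Introduce A': A -> TA', A' -> @xA' | ε


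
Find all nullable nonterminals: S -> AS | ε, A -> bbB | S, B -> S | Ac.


A nonterminal is nullable iff some alternative derives ε (directly, or every symbol in it is nullable)
Nullable: {A, B, S}


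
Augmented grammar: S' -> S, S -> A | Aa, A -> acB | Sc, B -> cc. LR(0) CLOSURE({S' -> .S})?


Start: S' -> .S
For each item with dot before a nonterminal B, add B -> .γ for every B-production
Closure: [S' -> .S, S -> .A, S -> .Aa, A -> .acB, A -> .Sc]


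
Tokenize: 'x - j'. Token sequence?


Scan left to right, longest-match per lexeme
Tokens: ID(x), OP(-), ID(j)


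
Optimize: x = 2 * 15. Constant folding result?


2 * 15 = 30 at compile time
Optimized: x = 30


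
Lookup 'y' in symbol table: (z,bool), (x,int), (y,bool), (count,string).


Lookup 'y' → type bool


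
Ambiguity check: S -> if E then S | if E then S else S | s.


dangling else: 'if E then if E then s else s' parses two ways
Ambiguous


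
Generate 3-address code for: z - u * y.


Break into single-operator statements:
t1 = u * y
t2 = z - t1


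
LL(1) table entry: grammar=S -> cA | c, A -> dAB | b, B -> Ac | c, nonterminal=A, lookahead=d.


For [A, d]: 'd' ∈ FIRST(dAB)
Entry: A -> dAB


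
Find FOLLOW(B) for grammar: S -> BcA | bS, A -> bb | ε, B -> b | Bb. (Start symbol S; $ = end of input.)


$ ∈ FOLLOW(S). For each A -> αBβ: add FIRST(β)\{ε} to FOLLOW(B); if β nullable, add FOLLOW(A).
FOLLOW(B) = {b, c}


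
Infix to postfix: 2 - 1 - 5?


Left to right (same or higher precedence on left)
Postfix: 2 1 - 5 -


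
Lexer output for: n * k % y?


Scan left to right, longest-match per lexeme
Tokens: ID(n), OP(*), ID(k), OP(%), ID(y)


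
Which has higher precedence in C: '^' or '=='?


'==' is equality (level 6); '^' is bitwise XOR (level 4)
Higher level binds tighter
'==' has higher precedence than '^'


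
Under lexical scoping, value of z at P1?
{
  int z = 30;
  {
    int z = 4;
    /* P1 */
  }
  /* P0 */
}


z declared in the same block as P1
z = 4


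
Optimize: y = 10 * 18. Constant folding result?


10 * 18 = 180 at compile time
Optimized: y = 180


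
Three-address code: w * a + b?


Break into single-operator statements:
t1 = w * a
t2 = t1 + b


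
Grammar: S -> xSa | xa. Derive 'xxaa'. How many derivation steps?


Derivation: S => xSa => xxaa
Steps: 2


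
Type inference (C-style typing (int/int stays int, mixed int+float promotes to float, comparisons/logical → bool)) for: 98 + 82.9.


Operand types: int + float
Rule: mixed int/float promotes to float; int/int stays int
Result type: float


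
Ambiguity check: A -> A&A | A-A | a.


'a&a-a' has two parse trees (no precedence encoded between & and -)
Ambiguous


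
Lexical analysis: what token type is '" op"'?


Pattern: double-quoted sequence
Type: STRING_LITERAL


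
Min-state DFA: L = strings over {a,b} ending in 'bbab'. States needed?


Track the longest suffix of input matching a prefix of 'bbab': 5 classes (prefixes of length 0..4)
Minimal DFA: 5 states


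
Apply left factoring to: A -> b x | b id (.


Common prefix: 'b'
Factored: A -> b A', A' -> x | id (


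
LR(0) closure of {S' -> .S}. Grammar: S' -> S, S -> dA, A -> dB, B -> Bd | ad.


Start: S' -> .S
For each item with dot before a nonterminal B, add B -> .γ for every B-production
Closure: [S' -> .S, S -> .dA]


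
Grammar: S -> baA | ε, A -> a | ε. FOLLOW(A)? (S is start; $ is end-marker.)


$ ∈ FOLLOW(S). For each A -> αBβ: add FIRST(β)\{ε} to FOLLOW(B); if β nullable, add FOLLOW(A).
FOLLOW(A) = {$}


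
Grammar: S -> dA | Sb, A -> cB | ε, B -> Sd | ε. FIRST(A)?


Per alternative of A: FIRST(cB) = {c}; FIRST(ε) = {ε}
FIRST(A) = {c, ε}


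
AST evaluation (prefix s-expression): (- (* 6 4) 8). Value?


Evaluate inner: (* 6 4) = 24
Evaluate root: (- 24 8) = 16
Result: 16


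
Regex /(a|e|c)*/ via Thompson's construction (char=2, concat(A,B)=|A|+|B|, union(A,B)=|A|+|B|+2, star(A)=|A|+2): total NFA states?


Syntax tree has 3 char leaf(s), 2 union(s), 1 star(s)
chars contribute 3×2 = 6; each union adds +2; each star adds +2
Total: 6 + 4 + 2 = 12 states


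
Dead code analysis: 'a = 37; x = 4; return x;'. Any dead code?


a is assigned but never read
Dead: 'a = 37'


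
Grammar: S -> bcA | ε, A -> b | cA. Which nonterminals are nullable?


A nonterminal is nullable iff some alternative derives ε (directly, or every symbol in it is nullable)
Nullable: {S}


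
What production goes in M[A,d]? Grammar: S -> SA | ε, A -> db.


For [A, d]: 'd' ∈ FIRST(db)
Entry: A -> db


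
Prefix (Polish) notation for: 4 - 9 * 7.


'*' binds tighter: tree is (- 4 (* 9 7))
Prefix: - 4 * 9 7


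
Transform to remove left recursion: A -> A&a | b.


Left-recursive alternatives: A&a; non-recursive: b
Introduce A': A -> bA', A' -> &aA' | ε


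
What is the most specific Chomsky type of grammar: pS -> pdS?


LHS has context (more than one symbol) and |LHS| ≤ |RHS|
Classification: Type 1 (Context-Sensitive)


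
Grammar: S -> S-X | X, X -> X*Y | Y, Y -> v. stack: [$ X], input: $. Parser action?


lookahead ∉ {*} so X won't extend; reduce S -> X
Action: reduce (S -> X)


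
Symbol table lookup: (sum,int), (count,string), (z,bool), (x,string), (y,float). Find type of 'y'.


Lookup 'y' → type float


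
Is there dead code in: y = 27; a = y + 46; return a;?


y is read by a's definition; a is returned
No dead code


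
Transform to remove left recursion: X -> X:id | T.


Left-recursive alternatives: X:id; non-recursive: T
Introduce X': X -> TX', X' -> :idX' | ε


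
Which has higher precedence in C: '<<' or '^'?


'<<' is shift (level 8); '^' is bitwise XOR (level 4)
Higher level binds tighter
'<<' has higher precedence than '^'


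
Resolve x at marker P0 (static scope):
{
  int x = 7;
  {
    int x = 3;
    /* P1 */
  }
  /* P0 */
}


x declared in the same block as P0
x = 7


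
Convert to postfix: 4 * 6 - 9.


Left to right (same or higher precedence on left)
Postfix: 4 6 * 9 -


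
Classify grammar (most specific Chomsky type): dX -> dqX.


LHS has context (more than one symbol) and |LHS| ≤ |RHS|
Classification: Type 1 (Context-Sensitive)


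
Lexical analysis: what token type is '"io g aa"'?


Pattern: double-quoted sequence
Type: STRING_LITERAL


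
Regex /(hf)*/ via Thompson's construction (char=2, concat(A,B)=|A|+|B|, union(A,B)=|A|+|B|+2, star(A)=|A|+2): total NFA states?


Syntax tree has 2 char leaf(s), 0 union(s), 1 star(s)
chars contribute 2×2 = 4; each union adds +2; each star adds +2
Total: 4 + 0 + 2 = 6 states


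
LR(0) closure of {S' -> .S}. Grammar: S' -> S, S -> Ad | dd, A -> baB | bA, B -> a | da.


Start: S' -> .S
For each item with dot before a nonterminal B, add B -> .γ for every B-production
Closure: [S' -> .S, S -> .Ad, S -> .dd, A -> .baB, A -> .bA]


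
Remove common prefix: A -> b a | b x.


Common prefix: 'b'
Factored: A -> b A', A' -> a | x


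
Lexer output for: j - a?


Scan left to right, longest-match per lexeme
Tokens: ID(j), OP(-), ID(a)


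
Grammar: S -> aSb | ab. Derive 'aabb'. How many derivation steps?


Derivation: S => aSb => aabb
Steps: 2


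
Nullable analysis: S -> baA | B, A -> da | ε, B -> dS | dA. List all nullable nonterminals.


A nonterminal is nullable iff some alternative derives ε (directly, or every symbol in it is nullable)
Nullable: {A}


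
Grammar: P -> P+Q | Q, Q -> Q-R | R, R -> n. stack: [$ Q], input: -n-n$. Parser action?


shift '-' to continue Q -> Q-R
Action: shift


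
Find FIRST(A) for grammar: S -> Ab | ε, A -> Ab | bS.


Per alternative of A: FIRST(Ab) = {b}; FIRST(bS) = {b}
FIRST(A) = {b}


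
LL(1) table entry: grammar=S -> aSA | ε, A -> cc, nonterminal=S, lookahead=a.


For [S, a]: 'a' ∈ FIRST(aSA)
Entry: S -> aSA


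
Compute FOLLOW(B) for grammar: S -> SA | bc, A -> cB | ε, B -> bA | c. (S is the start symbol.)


$ ∈ FOLLOW(S). For each A -> αBβ: add FIRST(β)\{ε} to FOLLOW(B); if β nullable, add FOLLOW(A).
FOLLOW(B) = {$, c}


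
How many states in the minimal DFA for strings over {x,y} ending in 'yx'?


Track the longest suffix of input matching a prefix of 'yx': 3 classes (prefixes of length 0..2)
Minimal DFA: 3 states


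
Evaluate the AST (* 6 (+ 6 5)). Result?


Evaluate inner: (+ 6 5) = 11
Evaluate root: (* 6 11) = 66
Result: 66


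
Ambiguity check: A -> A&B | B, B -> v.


precedence layered via separate nonterminal B: deterministic
Unambiguous


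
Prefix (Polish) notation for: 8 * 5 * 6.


left-to-right (same/higher precedence on left): tree is (* (* 8 5) 6)
Prefix: * * 8 5 6


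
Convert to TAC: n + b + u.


Break into single-operator statements:
t1 = n + b
t2 = t1 + u


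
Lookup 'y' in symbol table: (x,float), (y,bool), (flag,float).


Lookup 'y' → type bool


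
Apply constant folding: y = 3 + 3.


3 + 3 = 6 at compile time
Optimized: y = 6


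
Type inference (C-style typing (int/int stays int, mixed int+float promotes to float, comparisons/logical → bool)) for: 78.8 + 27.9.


Operand types: float + float
Rule: mixed int/float promotes to float; int/int stays int
Result type: float


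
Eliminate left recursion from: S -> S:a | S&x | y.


Left-recursive alternatives: S:a, S&x; non-recursive: y
Introduce S': S -> yS', S' -> :aS' | &xS' | ε


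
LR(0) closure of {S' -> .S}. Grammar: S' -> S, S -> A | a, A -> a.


Start: S' -> .S
For each item with dot before a nonterminal B, add B -> .γ for every B-production
Closure: [S' -> .S, S -> .A, S -> .a, A -> .a]


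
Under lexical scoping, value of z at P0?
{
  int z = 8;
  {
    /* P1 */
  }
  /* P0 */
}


z declared in the same block as P0
z = 8


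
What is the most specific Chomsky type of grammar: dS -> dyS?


LHS has context (more than one symbol) and |LHS| ≤ |RHS|
Classification: Type 1 (Context-Sensitive)


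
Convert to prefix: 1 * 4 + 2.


left-to-right (same/higher precedence on left): tree is (+ (* 1 4) 2)
Prefix: + * 1 4 2


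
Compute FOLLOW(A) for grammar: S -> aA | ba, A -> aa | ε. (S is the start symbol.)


$ ∈ FOLLOW(S). For each A -> αBβ: add FIRST(β)\{ε} to FOLLOW(B); if β nullable, add FOLLOW(A).
FOLLOW(A) = {$}


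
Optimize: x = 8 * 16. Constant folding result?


8 * 16 = 128 at compile time
Optimized: x = 128


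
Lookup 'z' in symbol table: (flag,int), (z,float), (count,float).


Lookup 'z' → type float


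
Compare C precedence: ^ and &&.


'^' is bitwise XOR (level 4); '&&' is logical AND (level 2)
Higher level binds tighter
'^' has higher precedence than '&&'


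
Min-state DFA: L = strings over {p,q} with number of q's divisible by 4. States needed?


Track (count of q) mod 4: states 0..3, accept at 0
Minimal DFA: 4 states


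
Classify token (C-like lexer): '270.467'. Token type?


Pattern: digits with a decimal point
Type: FLOAT_LITERAL


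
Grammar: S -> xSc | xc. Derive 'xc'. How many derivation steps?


Derivation: S => xc
Steps: 1


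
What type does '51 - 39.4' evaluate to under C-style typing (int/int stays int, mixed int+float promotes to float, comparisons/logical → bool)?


Operand types: int - float
Rule: mixed int/float promotes to float; int/int stays int
Result type: float


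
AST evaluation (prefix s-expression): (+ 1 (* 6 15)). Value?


Evaluate inner: (* 6 15) = 90
Evaluate root: (+ 1 90) = 91
Result: 91


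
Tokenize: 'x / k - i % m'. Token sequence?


Scan left to right, longest-match per lexeme
Tokens: ID(x), OP(/), ID(k), OP(-), ID(i), OP(%), ID(m)


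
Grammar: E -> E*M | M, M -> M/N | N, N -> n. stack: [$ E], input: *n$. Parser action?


shift '*' to continue E -> E*M
Action: shift


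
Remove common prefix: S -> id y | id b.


Common prefix: 'id'
Factored: S -> id S', S' -> y | b


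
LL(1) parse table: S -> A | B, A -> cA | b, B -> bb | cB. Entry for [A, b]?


For [A, b]: 'b' ∈ FIRST(b)
Entry: A -> b


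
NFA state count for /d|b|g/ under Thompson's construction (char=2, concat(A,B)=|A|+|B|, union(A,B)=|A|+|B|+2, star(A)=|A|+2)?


Syntax tree has 3 char leaf(s), 2 union(s), 0 star(s)
chars contribute 3×2 = 6; each union adds +2; each star adds +2
Total: 6 + 4 + 0 = 10 states


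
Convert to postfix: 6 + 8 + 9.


Left to right (same or higher precedence on left)
Postfix: 6 8 + 9 +


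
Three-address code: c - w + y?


Break into single-operator statements:
t1 = c - w
t2 = t1 + y


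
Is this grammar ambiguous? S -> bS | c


right-linear, alternatives start with distinct terminals 'b' vs 'c': unique leftmost derivation
Unambiguous


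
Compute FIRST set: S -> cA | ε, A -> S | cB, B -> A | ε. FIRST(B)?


Per alternative of B: FIRST(A) = {c, ε}; FIRST(ε) = {ε}
FIRST(B) = {c, ε}


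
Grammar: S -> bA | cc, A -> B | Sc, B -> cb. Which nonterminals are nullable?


A nonterminal is nullable iff some alternative derives ε (directly, or every symbol in it is nullable)
Nullable: {}


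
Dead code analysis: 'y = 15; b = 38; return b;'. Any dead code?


y is assigned but never read
Dead: 'y = 15'


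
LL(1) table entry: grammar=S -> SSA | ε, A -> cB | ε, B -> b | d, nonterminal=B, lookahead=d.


For [B, d]: 'd' ∈ FIRST(d)
Entry: B -> d


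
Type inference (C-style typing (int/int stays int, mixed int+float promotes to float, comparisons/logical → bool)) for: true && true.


Operand types: bool && bool
Rule: logical operators take bool operands and yield bool
Result type: bool


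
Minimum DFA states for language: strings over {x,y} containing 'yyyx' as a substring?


KMP-style automaton: 4 progress states + 1 absorbing accept = 5
Minimal DFA: 5 states


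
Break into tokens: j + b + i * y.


Scan left to right, longest-match per lexeme
Tokens: ID(j), OP(+), ID(b), OP(+), ID(i), OP(*), ID(y)


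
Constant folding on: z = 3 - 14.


3 - 14 = -11 at compile time
Optimized: z = -11


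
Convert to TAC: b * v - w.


Break into single-operator statements:
t1 = b * v
t2 = t1 - w


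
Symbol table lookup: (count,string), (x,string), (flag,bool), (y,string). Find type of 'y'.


Lookup 'y' → type string


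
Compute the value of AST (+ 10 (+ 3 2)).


Evaluate inner: (+ 3 2) = 5
Evaluate root: (+ 10 5) = 15
Result: 15


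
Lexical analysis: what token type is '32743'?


Pattern: digits only
Type: INTEGER_LITERAL


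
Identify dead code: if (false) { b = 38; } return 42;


condition is constant false, so the whole block is unreachable
Dead: 'if (false) { b = 38; }'


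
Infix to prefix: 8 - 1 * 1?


'*' binds tighter: tree is (- 8 (* 1 1))
Prefix: - 8 * 1 1


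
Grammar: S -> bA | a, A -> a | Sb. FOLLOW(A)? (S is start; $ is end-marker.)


$ ∈ FOLLOW(S). For each A -> αBβ: add FIRST(β)\{ε} to FOLLOW(B); if β nullable, add FOLLOW(A).
FOLLOW(A) = {$, b}


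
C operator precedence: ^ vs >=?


'>=' is relational (level 7); '^' is bitwise XOR (level 4)
Higher level binds tighter
'>=' has higher precedence than '^'


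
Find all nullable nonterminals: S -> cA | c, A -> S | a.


A nonterminal is nullable iff some alternative derives ε (directly, or every symbol in it is nullable)
Nullable: {}


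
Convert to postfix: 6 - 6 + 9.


Left to right (same or higher precedence on left)
Postfix: 6 6 - 9 +


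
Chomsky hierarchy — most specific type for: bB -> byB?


LHS has context (more than one symbol) and |LHS| ≤ |RHS|
Classification: Type 1 (Context-Sensitive)


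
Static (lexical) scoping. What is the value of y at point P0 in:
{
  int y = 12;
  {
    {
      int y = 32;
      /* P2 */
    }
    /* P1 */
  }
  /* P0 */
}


y declared in the same block as P0
y = 12


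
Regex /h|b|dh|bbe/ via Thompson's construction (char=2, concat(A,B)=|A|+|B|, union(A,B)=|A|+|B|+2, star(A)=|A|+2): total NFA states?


Syntax tree has 7 char leaf(s), 3 union(s), 0 star(s)
chars contribute 7×2 = 14; each union adds +2; each star adds +2
Total: 14 + 6 + 0 = 20 states


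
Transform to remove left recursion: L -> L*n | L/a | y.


Left-recursive alternatives: L*n, L/a; non-recursive: y
Introduce L': L -> yL', L' -> *nL' | /aL' | ε


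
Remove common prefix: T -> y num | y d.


Common prefix: 'y'
Factored: T -> y T', T' -> num | d


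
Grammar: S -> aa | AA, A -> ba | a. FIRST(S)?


Per alternative of S: FIRST(aa) = {a}; FIRST(AA) = {a, b}
FIRST(S) = {a, b}


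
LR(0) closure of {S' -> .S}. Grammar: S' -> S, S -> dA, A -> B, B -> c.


Start: S' -> .S
For each item with dot before a nonterminal B, add B -> .γ for every B-production
Closure: [S' -> .S, S -> .dA]


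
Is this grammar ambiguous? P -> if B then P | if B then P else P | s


dangling else: 'if B then if B then s else s' parses two ways
Ambiguous


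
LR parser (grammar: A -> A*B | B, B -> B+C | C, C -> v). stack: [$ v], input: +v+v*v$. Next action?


'v' on top is the handle for C -> v
Action: reduce (C -> v)


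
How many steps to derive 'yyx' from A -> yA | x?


Derivation: A => yA => yyA => yyx
Steps: 3


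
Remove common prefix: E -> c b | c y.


Common prefix: 'c'
Factored: E -> c E', E' -> b | y


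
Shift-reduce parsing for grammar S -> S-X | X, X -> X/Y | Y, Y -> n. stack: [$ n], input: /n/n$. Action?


'n' on top is the handle for Y -> n
Action: reduce (Y -> n)


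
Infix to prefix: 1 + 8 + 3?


left-to-right (same/higher precedence on left): tree is (+ (+ 1 8) 3)
Prefix: + + 1 8 3


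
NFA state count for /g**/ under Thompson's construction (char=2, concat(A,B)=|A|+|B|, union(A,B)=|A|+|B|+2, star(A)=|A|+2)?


Syntax tree has 1 char leaf(s), 0 union(s), 2 star(s)
chars contribute 1×2 = 2; each union adds +2; each star adds +2
Total: 2 + 0 + 4 = 6 states


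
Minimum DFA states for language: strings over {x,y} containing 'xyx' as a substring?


KMP-style automaton: 3 progress states + 1 absorbing accept = 4
Minimal DFA: 4 states


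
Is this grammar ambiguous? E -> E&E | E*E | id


'id&id*id' has two parse trees (no precedence encoded between & and *)
Ambiguous


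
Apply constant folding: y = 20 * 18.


20 * 18 = 360 at compile time
Optimized: y = 360


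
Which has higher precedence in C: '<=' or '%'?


'%' is multiplicative (level 10); '<=' is relational (level 7)
Higher level binds tighter
'%' has higher precedence than '<='


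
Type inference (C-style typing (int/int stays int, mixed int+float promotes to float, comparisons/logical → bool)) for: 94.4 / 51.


Operand types: float / int
Rule: mixed int/float promotes to float; int/int stays int
Result type: float


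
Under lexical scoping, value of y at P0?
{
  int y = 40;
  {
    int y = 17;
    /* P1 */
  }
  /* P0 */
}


y declared in the same block as P0
y = 40


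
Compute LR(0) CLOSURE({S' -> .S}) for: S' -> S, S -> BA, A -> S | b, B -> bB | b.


Start: S' -> .S
For each item with dot before a nonterminal B, add B -> .γ for every B-production
Closure: [S' -> .S, S -> .BA, B -> .bB, B -> .b]


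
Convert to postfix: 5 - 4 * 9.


* has higher precedence, evaluate 4*9 first
Postfix: 5 4 9 * -


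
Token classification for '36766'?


Pattern: digits only
Type: INTEGER_LITERAL


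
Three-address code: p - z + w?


Break into single-operator statements:
t1 = p - z
t2 = t1 + w


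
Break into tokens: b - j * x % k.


Scan left to right, longest-match per lexeme
Tokens: ID(b), OP(-), ID(j), OP(*), ID(x), OP(%), ID(k)


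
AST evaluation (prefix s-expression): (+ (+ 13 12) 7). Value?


Evaluate inner: (+ 13 12) = 25
Evaluate root: (+ 25 7) = 32
Result: 32


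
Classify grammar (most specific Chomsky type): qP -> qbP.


LHS has context (more than one symbol) and |LHS| ≤ |RHS|
Classification: Type 1 (Context-Sensitive)


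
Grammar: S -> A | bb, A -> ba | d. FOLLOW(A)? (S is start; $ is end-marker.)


$ ∈ FOLLOW(S). For each A -> αBβ: add FIRST(β)\{ε} to FOLLOW(B); if β nullable, add FOLLOW(A).
FOLLOW(A) = {$}


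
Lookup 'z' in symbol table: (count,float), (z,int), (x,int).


Lookup 'z' → type int


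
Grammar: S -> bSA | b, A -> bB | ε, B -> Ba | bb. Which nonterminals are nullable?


A nonterminal is nullable iff some alternative derives ε (directly, or every symbol in it is nullable)
Nullable: {A}


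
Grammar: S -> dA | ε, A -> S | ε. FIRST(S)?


Per alternative of S: FIRST(dA) = {d}; FIRST(ε) = {ε}
FIRST(S) = {d, ε}


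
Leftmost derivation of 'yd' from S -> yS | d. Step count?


Derivation: S => yS => yd
Steps: 2


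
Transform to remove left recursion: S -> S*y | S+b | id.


Left-recursive alternatives: S*y, S+b; non-recursive: id
Introduce S': S -> idS', S' -> *yS' | +bS' | ε


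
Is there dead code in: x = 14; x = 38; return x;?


first assignment to x is overwritten before any read
Dead: 'x = 14'


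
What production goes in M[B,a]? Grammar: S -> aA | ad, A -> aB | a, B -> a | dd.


For [B, a]: 'a' ∈ FIRST(a)
Entry: B -> a


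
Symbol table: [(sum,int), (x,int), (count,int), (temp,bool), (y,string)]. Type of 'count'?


Lookup 'count' → type int


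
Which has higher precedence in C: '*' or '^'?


'*' is multiplicative (level 10); '^' is bitwise XOR (level 4)
Higher level binds tighter
'*' has higher precedence than '^'


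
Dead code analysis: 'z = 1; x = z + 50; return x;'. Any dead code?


z is read by x's definition; x is returned
No dead code


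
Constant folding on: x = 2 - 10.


2 - 10 = -8 at compile time
Optimized: x = -8


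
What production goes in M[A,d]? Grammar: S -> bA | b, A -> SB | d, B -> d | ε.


For [A, d]: 'd' ∈ FIRST(d)
Entry: A -> d


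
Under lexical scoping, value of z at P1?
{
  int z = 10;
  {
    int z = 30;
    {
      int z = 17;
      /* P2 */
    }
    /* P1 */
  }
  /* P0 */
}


z declared in the same block as P1
z = 30


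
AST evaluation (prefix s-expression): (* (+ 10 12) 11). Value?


Evaluate inner: (+ 10 12) = 22
Evaluate root: (* 22 11) = 242
Result: 242


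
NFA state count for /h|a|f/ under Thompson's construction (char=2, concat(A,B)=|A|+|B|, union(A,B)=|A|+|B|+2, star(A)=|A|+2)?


Syntax tree has 3 char leaf(s), 2 union(s), 0 star(s)
chars contribute 3×2 = 6; each union adds +2; each star adds +2
Total: 6 + 4 + 0 = 10 states


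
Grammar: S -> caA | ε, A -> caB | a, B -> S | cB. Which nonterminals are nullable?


A nonterminal is nullable iff some alternative derives ε (directly, or every symbol in it is nullable)
Nullable: {B, S}


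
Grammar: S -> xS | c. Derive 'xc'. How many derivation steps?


Derivation: S => xS => xc
Steps: 2


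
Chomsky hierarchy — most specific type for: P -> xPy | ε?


Single nonterminal LHS, but x^n y^n is not regular
Classification: Type 2 (Context-Free)


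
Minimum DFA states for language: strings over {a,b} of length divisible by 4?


Track length mod 4: states 0..3, accept at 0
Minimal DFA: 4 states


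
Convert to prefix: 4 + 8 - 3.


left-to-right (same/higher precedence on left): tree is (- (+ 4 8) 3)
Prefix: - + 4 8 3


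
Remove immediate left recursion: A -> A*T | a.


Left-recursive alternatives: A*T; non-recursive: a
Introduce A': A -> aA', A' -> *TA' | ε
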